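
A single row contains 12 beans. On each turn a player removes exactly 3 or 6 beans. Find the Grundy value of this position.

1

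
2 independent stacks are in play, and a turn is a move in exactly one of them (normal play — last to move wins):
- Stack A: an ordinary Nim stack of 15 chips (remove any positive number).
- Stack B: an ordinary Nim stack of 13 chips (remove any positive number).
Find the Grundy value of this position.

Stack A is a plain Nim stack of size 15, so its Grundy value is 15.
Stack B is a plain Nim stack of size 13, so its Grundy value is 13.
By the Sprague-Grundy theorem, the Grundy value of a sum of independent games is the XOR of the component values.
Combined value = 15 ⊕ 13 = 2.

2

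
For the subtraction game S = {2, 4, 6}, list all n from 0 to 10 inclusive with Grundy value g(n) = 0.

0, 1, 8, 9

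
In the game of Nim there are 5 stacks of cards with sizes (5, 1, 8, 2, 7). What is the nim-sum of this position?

Nim-sum: 5 XOR 1 XOR 8 XOR 2 XOR 7 = 9.

9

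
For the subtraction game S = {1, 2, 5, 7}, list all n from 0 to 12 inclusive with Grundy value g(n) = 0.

0, 3, 6, 9, 12

Compute g(0), g(1), … for moves {1, 2, 5, 7}:
g(0) = mex{} = 0
g(1) = mex{0} = 1
g(2) = mex{0,1} = 2
g(3) = mex{1,2} = 0
g(4) = mex{0,2} = 1
g(5) = mex{0,1} = 2
g(6) = mex{1,2} = 0
g(7) = mex{0,2} = 1
g(8) = mex{0,1} = 2
g(9) = mex{1,2} = 0
g(10) = mex{0,2} = 1
g(11) = mex{0,1} = 2
g(12) = mex{1,2} = 0
The P-positions (g = 0) in 0..12 are 0, 3, 6, 9, 12.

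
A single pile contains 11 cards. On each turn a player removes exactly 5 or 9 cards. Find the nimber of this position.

2

Build the Grundy sequence with g(k) = mex{g(k−s) : s ∈ {5, 9}, s ≤ k}:
k:     0  1  2  3  4  5  6  7  8  9 10 11
g(k):  0  0  0  0  0  1  1  1  1  1  2  2
So g(11) = 2.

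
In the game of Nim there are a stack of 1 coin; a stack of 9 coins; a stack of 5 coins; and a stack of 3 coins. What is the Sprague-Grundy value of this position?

Nim-sum: 1 XOR 9 XOR 5 XOR 3 = 14.

14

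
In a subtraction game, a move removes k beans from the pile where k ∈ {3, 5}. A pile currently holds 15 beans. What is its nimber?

2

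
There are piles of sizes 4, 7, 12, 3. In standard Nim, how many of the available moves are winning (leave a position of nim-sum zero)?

Nim-sum: 4 ⊕ 7 ⊕ 12 ⊕ 3 = 12.
The overall nim-sum is X = 12. A pile of size p has a winning move iff p XOR X < p (reduce it to p XOR X).
  4: 4 XOR 12 = 8 ≥ 4 — no move.
  7: 7 XOR 12 = 11 ≥ 7 — no move.
  12: 12 XOR 12 = 0 < 12 — winning move (to 0).
  3: 3 XOR 12 = 15 ≥ 3 — no move.
That gives 1 winning move.

1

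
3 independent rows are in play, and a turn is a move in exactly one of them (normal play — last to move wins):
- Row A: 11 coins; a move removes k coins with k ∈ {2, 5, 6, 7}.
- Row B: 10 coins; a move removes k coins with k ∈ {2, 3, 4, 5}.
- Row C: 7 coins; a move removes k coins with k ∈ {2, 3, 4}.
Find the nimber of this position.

For row A, compute g(0), g(1), … with moves {2, 5, 6, 7}:
k:     0  1  2  3  4  5  6  7  8  9 10 11
g(k):  0  0  1  1  0  2  1  3  2  2  3  3
So g(11) = 3.
Grundy values for row B (subtraction set {2, 3, 4, 5}):
g(0) = mex{} = 0
g(1) = mex{} = 0
g(2) = mex{0} = 1
g(3) = mex{0} = 1
g(4) = mex{0,1} = 2
g(5) = mex{0,1} = 2
g(6) = mex{0,1,2} = 3
g(7) = mex{1,2} = 0
g(8) = mex{1,2,3} = 0
g(9) = mex{0,2,3} = 1
g(10) = mex{0,2,3} = 1
So g(10) = 1.
Build the Grundy sequence for row C with g(k) = mex{g(k−s) : s ∈ {2, 3, 4}, s ≤ k}:
g(0) = mex{} = 0
g(1) = mex{} = 0
g(2) = mex{0} = 1
g(3) = mex{0} = 1
g(4) = mex{0,1} = 2
g(5) = mex{0,1} = 2
g(6) = mex{1,2} = 0
g(7) = mex{1,2} = 0
So g(7) = 0.
By the Sprague-Grundy theorem, the Grundy value of a sum of independent games is the XOR of the component values.
Combined value = 3 ⊕ 1 ⊕ 0 = 2.

2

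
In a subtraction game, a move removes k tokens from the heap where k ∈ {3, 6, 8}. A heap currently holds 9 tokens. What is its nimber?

Grundy values for subtraction set {3, 6, 8}:
k:     0  1  2  3  4  5  6  7  8  9
g(k):  0  0  0  1  1  1  2  2  2  3
So g(9) = 3.

3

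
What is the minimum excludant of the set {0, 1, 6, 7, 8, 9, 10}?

The values 0, 1 are all present; 2 is the first non-negative integer missing from the set.

2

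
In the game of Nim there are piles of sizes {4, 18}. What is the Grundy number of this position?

22

Write each in binary and XOR column by column:
  00100  (4)
  10010  (18)
  -----
  10110  (22)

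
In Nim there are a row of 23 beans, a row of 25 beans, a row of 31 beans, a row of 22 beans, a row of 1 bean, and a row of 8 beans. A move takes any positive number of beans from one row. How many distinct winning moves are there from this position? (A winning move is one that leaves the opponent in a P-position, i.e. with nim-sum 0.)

3

Compute the nim-sum pairwise:
23 ^ 25 = 14
14 ^ 31 = 17
17 ^ 22 = 7
7 ^ 1 = 6
6 ^ 8 = 14
The overall nim-sum is X = 14. A row of size p has a winning move iff p XOR X < p (reduce it to p XOR X).
  23: 23 XOR 14 = 25 ≥ 23 — no move.
  25: 25 XOR 14 = 23 < 25 — winning move (to 23).
  31: 31 XOR 14 = 17 < 31 — winning move (to 17).
  22: 22 XOR 14 = 24 ≥ 22 — no move.
  1: 1 XOR 14 = 15 ≥ 1 — no move.
  8: 8 XOR 14 = 6 < 8 — winning move (to 6).
That gives 3 winning moves.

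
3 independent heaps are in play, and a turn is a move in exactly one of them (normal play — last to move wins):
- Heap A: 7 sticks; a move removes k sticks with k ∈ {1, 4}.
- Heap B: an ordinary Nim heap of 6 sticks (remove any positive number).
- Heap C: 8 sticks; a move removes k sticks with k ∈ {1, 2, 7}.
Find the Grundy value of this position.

Grundy values for heap A (subtraction set {1, 4}):
k:     0  1  2  3  4  5  6  7
g(k):  0  1  0  1  2  0  1  0
So g(7) = 0.
Heap B is a plain Nim heap of size 6, so its Grundy value is 6.
Grundy values for heap C (subtraction set {1, 2, 7}):
k:     0  1  2  3  4  5  6  7  8
g(k):  0  1  2  0  1  2  0  1  2
So g(8) = 2.
By the Sprague-Grundy theorem, the Grundy value of a sum of independent games is the XOR of the component values.
Combined value = 0 XOR 6 XOR 2 = 4.

4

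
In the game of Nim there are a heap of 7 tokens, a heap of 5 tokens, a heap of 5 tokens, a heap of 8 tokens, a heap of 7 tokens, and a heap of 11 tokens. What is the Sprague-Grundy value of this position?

3

Compute the nim-sum pairwise:
7 ^ 5 = 2
2 ^ 5 = 7
7 ^ 8 = 15
15 ^ 7 = 8
8 ^ 11 = 3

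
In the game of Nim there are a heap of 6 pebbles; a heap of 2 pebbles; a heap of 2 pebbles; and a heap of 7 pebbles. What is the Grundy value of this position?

1

Compute the nim-sum pairwise:
6 XOR 2 = 4
4 XOR 2 = 6
6 XOR 7 = 1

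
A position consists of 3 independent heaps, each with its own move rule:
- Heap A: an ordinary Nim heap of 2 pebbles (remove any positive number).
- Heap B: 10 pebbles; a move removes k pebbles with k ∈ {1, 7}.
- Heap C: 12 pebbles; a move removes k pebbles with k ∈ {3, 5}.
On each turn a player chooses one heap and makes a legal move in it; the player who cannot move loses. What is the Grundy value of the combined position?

3

Heap A is a plain Nim heap of size 2, so its Grundy value is 2.
Grundy values for heap B (subtraction set {1, 7}):
g(0) = mex{} = 0
g(1) = mex{0} = 1
g(2) = mex{1} = 0
g(3) = mex{0} = 1
g(4) = mex{1} = 0
g(5) = mex{0} = 1
g(6) = mex{1} = 0
g(7) = mex{0} = 1
g(8) = mex{1} = 0
g(9) = mex{0} = 1
g(10) = mex{1} = 0
So g(10) = 0.
Grundy values for heap C (subtraction set {3, 5}):
k:     0  1  2  3  4  5  6  7  8  9 10 11 12
g(k):  0  0  0  1  1  1  2  2  0  0  0  1  1
So g(12) = 1.
By the Sprague-Grundy theorem, the Grundy value of a sum of independent games is the XOR of the component values.
Combined value = 2 XOR 0 XOR 1 = 3.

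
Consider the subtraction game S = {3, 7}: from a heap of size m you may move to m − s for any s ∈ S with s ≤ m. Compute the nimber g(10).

0

Build the Grundy sequence with g(k) = mex{g(k−s) : s ∈ {3, 7}, s ≤ k}:
g(0) = mex{} = 0
g(1) = mex{} = 0
g(2) = mex{} = 0
g(3) = mex{0} = 1
g(4) = mex{0} = 1
g(5) = mex{0} = 1
g(6) = mex{1} = 0
g(7) = mex{0,1} = 2
g(8) = mex{0,1} = 2
g(9) = mex{0} = 1
g(10) = mex{1,2} = 0
So g(10) = 0.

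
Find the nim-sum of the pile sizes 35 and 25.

Compute the nim-sum pairwise:
35 ^ 25 = 58

58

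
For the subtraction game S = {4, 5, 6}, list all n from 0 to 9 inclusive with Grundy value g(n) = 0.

Build the Grundy sequence with g(k) = mex{g(k−s) : s ∈ {4, 5, 6}, s ≤ k}:
k:     0  1  2  3  4  5  6  7  8  9
g(k):  0  0  0  0  1  1  1  1  2  2
The P-positions (g = 0) in 0..9 are 0, 1, 2, 3.

0, 1, 2, 3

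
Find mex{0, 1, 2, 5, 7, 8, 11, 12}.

3

The values 0, 1, 2 are all present; 3 is the first non-negative integer missing from the set.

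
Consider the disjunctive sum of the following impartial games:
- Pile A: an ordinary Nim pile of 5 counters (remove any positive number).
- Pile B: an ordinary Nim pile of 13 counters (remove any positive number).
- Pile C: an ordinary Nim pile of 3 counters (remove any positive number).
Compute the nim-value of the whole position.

Pile A is a plain Nim pile of size 5, so its Grundy value is 5.
Pile B is a plain Nim pile of size 13, so its Grundy value is 13.
Pile C is a plain Nim pile of size 3, so its Grundy value is 3.
By the Sprague-Grundy theorem, the Grundy value of a sum of independent games is the XOR of the component values.
Combined value = 5 ⊕ 13 ⊕ 3 = 11.

11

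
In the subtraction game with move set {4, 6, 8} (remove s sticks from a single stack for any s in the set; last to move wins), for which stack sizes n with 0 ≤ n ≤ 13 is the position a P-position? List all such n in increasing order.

0, 1, 2, 3, 12, 13

Build the Grundy sequence with g(k) = mex{g(k−s) : s ∈ {4, 6, 8}, s ≤ k}:
g(0) = mex{} = 0
g(1) = mex{} = 0
g(2) = mex{} = 0
g(3) = mex{} = 0
g(4) = mex{0} = 1
g(5) = mex{0} = 1
g(6) = mex{0} = 1
g(7) = mex{0} = 1
g(8) = mex{0,1} = 2
g(9) = mex{0,1} = 2
g(10) = mex{0,1} = 2
g(11) = mex{0,1} = 2
g(12) = mex{1,2} = 0
g(13) = mex{1,2} = 0
The P-positions (g = 0) in 0..13 are 0, 1, 2, 3, 12, 13.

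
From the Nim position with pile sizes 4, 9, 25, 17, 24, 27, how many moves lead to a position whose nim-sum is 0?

1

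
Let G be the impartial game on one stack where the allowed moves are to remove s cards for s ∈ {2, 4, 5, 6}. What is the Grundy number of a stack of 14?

Build the Grundy sequence with g(k) = mex{g(k−s) : s ∈ {2, 4, 5, 6}, s ≤ k}:
g(0) = mex{} = 0
g(1) = mex{} = 0
g(2) = mex{0} = 1
g(3) = mex{0} = 1
g(4) = mex{0,1} = 2
g(5) = mex{0,1} = 2
g(6) = mex{0,1,2} = 3
g(7) = mex{0,1,2} = 3
g(8) = mex{1,2,3} = 0
g(9) = mex{1,2,3} = 0
g(10) = mex{0,2,3} = 1
g(11) = mex{0,2,3} = 1
g(12) = mex{0,1,3} = 2
g(13) = mex{0,1,3} = 2
g(14) = mex{0,1,2} = 3
So g(14) = 3.

3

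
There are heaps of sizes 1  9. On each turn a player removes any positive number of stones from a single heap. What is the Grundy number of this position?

Write each in binary and XOR column by column:
  0001  (1)
  1001  (9)
  ----
  1000  (8)

8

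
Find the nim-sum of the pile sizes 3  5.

Write each in binary and XOR column by column:
  011  (3)
  101  (5)
  ---
  110  (6)

6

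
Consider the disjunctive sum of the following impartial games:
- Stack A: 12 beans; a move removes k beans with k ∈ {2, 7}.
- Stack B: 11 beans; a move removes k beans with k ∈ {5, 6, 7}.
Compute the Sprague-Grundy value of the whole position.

3

Grundy values for stack A (subtraction set {2, 7}):
k:     0  1  2  3  4  5  6  7  8  9 10 11 12
g(k):  0  0  1  1  0  0  1  1  2  0  0  1  1
So g(12) = 1.
Grundy values for stack B (subtraction set {5, 6, 7}):
k:     0  1  2  3  4  5  6  7  8  9 10 11
g(k):  0  0  0  0  0  1  1  1  1  1  2  2
So g(11) = 2.
By the Sprague-Grundy theorem, the Grundy value of a sum of independent games is the XOR of the component values.
Combined value = 1 ⊕ 2 = 3.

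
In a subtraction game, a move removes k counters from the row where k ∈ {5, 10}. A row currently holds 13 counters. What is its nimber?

Build the Grundy sequence with g(k) = mex{g(k−s) : s ∈ {5, 10}, s ≤ k}:
k:     0  1  2  3  4  5  6  7  8  9 10 11 12 13
g(k):  0  0  0  0  0  1  1  1  1  1  2  2  2  2
So g(13) = 2.

2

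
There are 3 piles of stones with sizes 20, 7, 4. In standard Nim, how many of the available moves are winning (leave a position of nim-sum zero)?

1

Write each in binary and XOR column by column:
  10100  (20)
  00111  (7)
  00100  (4)
  -----
  10111  (23)
The overall nim-sum is X = 23. A pile of size p has a winning move iff p XOR X < p (reduce it to p XOR X).
  20: 20 XOR 23 = 3 < 20 — winning move (to 3).
  7: 7 XOR 23 = 16 ≥ 7 — no move.
  4: 4 XOR 23 = 19 ≥ 4 — no move.
That gives 1 winning move.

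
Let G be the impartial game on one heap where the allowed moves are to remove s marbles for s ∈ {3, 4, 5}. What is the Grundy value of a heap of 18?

Compute g(0), g(1), … for moves {3, 4, 5}:
k:     0  1  2  3  4  5  6  7  8  9 10 11 12 13 14 15 16 17 18
g(k):  0  0  0  1  1  1  2  2  0  0  0  1  1  1  2  2  0  0  0
So g(18) = 0.

0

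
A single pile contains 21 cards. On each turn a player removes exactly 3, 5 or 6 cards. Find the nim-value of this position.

Compute g(0), g(1), … for moves {3, 5, 6}:
k:     0  1  2  3  4  5  6  7  8  9 10 11 12 13 14 15 16 17 18 19 20 21
g(k):  0  0  0  1  1  1  2  2  2  0  0  0  1  1  1  2  2  2  0  0  0  1
So g(21) = 1.

1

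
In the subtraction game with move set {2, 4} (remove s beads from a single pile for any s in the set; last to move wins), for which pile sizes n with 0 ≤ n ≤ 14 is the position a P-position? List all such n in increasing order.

0, 1, 6, 7, 12, 13

Build the Grundy sequence with g(k) = mex{g(k−s) : s ∈ {2, 4}, s ≤ k}:
k:     0  1  2  3  4  5  6  7  8  9 10 11 12 13 14
g(k):  0  0  1  1  2  2  0  0  1  1  2  2  0  0  1
The P-positions (g = 0) in 0..14 are 0, 1, 6, 7, 12, 13.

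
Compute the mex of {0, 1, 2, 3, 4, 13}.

5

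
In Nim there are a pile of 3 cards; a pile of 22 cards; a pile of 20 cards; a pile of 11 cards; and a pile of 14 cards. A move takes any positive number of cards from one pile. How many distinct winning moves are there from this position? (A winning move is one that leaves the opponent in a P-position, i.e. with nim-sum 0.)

In binary:
  00011  (3)
  10110  (22)
  10100  (20)
  01011  (11)
  01110  (14)
  -----
  00100  (4)
The overall nim-sum is X = 4. A pile of size p has a winning move iff p XOR X < p (reduce it to p XOR X).
  3: 3 XOR 4 = 7 ≥ 3 — no move.
  22: 22 XOR 4 = 18 < 22 — winning move (to 18).
  20: 20 XOR 4 = 16 < 20 — winning move (to 16).
  11: 11 XOR 4 = 15 ≥ 11 — no move.
  14: 14 XOR 4 = 10 < 14 — winning move (to 10).
That gives 3 winning moves.

3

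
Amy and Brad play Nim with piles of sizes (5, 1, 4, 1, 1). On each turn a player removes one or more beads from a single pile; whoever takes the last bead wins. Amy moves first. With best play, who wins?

Compute the nim-sum pairwise:
5 ^ 1 = 4
4 ^ 4 = 0
0 ^ 1 = 1
1 ^ 1 = 0
The nim-sum is 0, so this is a P-position: the player to move is in a losing position under optimal play; Amy is about to move from it and so loses — Brad wins.

Brad wins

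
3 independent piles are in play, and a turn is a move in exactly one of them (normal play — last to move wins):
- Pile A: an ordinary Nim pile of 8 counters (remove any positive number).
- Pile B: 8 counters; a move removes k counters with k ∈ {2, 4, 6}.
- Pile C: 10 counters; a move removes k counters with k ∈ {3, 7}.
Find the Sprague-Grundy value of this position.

8

Pile A is a plain Nim pile of size 8, so its Grundy value is 8.
Grundy values for pile B (subtraction set {2, 4, 6}):
g(0) = mex{} = 0
g(1) = mex{} = 0
g(2) = mex{0} = 1
g(3) = mex{0} = 1
g(4) = mex{0,1} = 2
g(5) = mex{0,1} = 2
g(6) = mex{0,1,2} = 3
g(7) = mex{0,1,2} = 3
g(8) = mex{1,2,3} = 0
So g(8) = 0.
For pile C, compute g(0), g(1), … with moves {3, 7}:
g(0) = mex{} = 0
g(1) = mex{} = 0
g(2) = mex{} = 0
g(3) = mex{0} = 1
g(4) = mex{0} = 1
g(5) = mex{0} = 1
g(6) = mex{1} = 0
g(7) = mex{0,1} = 2
g(8) = mex{0,1} = 2
g(9) = mex{0} = 1
g(10) = mex{1,2} = 0
So g(10) = 0.
By the Sprague-Grundy theorem, the Grundy value of a sum of independent games is the XOR of the component values.
Combined value = 8 ⊕ 0 ⊕ 0 = 8.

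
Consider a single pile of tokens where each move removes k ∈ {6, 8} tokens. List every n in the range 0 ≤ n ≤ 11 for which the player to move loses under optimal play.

0, 1, 2, 3, 4, 5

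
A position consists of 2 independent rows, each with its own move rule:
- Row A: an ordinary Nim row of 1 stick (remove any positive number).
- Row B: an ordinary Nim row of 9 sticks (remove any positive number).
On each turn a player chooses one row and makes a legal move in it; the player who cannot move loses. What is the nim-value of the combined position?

Row A is a plain Nim row of size 1, so its Grundy value is 1.
Row B is a plain Nim row of size 9, so its Grundy value is 9.
By the Sprague-Grundy theorem, the Grundy value of a sum of independent games is the XOR of the component values.
Combined value = 1 XOR 9 = 8.

8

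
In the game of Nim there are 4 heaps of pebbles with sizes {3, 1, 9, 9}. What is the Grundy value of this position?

2

Nim-sum: 3 ^ 1 ^ 9 ^ 9 = 2.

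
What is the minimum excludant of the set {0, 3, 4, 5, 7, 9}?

0 is in the set but 1 is not, so the mex is 1.

1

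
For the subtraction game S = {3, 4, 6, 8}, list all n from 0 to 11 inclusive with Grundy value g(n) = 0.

0, 1, 2, 11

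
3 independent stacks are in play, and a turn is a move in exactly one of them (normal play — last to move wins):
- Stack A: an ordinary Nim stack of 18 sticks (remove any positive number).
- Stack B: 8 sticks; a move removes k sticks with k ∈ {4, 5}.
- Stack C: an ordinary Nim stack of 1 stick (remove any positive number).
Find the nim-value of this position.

17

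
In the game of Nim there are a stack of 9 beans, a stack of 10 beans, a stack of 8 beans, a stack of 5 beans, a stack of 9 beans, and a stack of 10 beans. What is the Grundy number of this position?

Nim-sum: 9 ⊕ 10 ⊕ 8 ⊕ 5 ⊕ 9 ⊕ 10 = 13.

13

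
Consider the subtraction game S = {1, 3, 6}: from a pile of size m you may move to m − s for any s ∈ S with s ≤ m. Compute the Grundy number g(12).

1

Grundy values for subtraction set {1, 3, 6}:
k:     0  1  2  3  4  5  6  7  8  9 10 11 12
g(k):  0  1  0  1  0  1  2  3  2  0  1  0  1
So g(12) = 1.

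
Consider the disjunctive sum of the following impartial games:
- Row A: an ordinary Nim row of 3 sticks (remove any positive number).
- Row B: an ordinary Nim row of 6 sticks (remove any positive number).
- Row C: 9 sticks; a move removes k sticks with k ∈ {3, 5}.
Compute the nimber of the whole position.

5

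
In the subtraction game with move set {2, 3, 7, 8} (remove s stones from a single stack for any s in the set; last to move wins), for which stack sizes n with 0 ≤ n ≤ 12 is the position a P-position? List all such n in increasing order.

0, 1, 5, 6, 10, 11

Grundy values for subtraction set {2, 3, 7, 8}:
k:     0  1  2  3  4  5  6  7  8  9 10 11 12
g(k):  0  0  1  1  2  0  0  1  1  2  0  0  1
The P-positions (g = 0) in 0..12 are 0, 1, 5, 6, 10, 11.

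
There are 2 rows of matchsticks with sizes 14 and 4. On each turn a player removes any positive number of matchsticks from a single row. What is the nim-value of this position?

10

Nim-sum: 14 ^ 4 = 10.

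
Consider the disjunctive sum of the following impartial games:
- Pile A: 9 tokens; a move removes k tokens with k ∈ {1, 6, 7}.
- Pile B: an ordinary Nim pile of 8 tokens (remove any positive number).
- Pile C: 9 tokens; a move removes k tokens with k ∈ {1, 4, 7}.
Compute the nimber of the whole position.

Build the Grundy sequence for pile A with g(k) = mex{g(k−s) : s ∈ {1, 6, 7}, s ≤ k}:
g(0) = mex{} = 0
g(1) = mex{0} = 1
g(2) = mex{1} = 0
g(3) = mex{0} = 1
g(4) = mex{1} = 0
g(5) = mex{0} = 1
g(6) = mex{0,1} = 2
g(7) = mex{0,1,2} = 3
g(8) = mex{0,1,3} = 2
g(9) = mex{0,1,2} = 3
So g(9) = 3.
Pile B is a plain Nim pile of size 8, so its Grundy value is 8.
For pile C, compute g(0), g(1), … with moves {1, 4, 7}:
g(0) = mex{} = 0
g(1) = mex{0} = 1
g(2) = mex{1} = 0
g(3) = mex{0} = 1
g(4) = mex{0,1} = 2
g(5) = mex{1,2} = 0
g(6) = mex{0} = 1
g(7) = mex{0,1} = 2
g(8) = mex{1,2} = 0
g(9) = mex{0} = 1
So g(9) = 1.
By the Sprague-Grundy theorem, the Grundy value of a sum of independent games is the XOR of the component values.
Combined value = 3 ⊕ 8 ⊕ 1 = 10.

10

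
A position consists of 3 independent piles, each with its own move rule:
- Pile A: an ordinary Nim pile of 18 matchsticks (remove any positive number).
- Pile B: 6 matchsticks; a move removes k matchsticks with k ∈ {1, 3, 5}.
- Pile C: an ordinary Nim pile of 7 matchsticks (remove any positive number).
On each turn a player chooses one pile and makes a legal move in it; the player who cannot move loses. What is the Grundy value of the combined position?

21

Pile A is a plain Nim pile of size 18, so its Grundy value is 18.
Build the Grundy sequence for pile B with g(k) = mex{g(k−s) : s ∈ {1, 3, 5}, s ≤ k}:
k:     0  1  2  3  4  5  6
g(k):  0  1  0  1  0  1  0
So g(6) = 0.
Pile C is a plain Nim pile of size 7, so its Grundy value is 7.
The value of a disjunctive sum is the nim-sum of the parts.
Combined value = 18 ⊕ 0 ⊕ 7 = 21.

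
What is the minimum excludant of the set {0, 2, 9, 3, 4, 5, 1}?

6

The values 0, 1, 2, 3, 4, 5 are all present; 6 is the first non-negative integer missing from the set.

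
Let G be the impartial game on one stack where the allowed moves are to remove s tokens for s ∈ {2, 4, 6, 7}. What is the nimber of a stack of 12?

1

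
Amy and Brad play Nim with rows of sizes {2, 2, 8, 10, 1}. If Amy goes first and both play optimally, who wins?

Amy wins

Bitwise XOR of the heap sizes:
  0010  (2)
  0010  (2)
  1000  (8)
  1010  (10)
  0001  (1)
  ----
  0011  (3)
The nim-sum is 3 ≠ 0, so this is an N-position: the player to move can win; Amy has a winning move.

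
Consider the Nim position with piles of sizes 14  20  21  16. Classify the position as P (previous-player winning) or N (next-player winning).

N-position

Nim-sum: 14 XOR 20 XOR 21 XOR 16 = 31.
The nim-sum is 31 ≠ 0, so this is an N-position: the player to move can win.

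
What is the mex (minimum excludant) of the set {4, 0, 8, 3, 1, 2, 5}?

The values 0, 1, 2, 3, 4, 5 are all present; 6 is the first non-negative integer missing from the set.

6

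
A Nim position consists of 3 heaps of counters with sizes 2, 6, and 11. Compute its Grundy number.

15

Compute the nim-sum pairwise:
2 ⊕ 6 = 4
4 ⊕ 11 = 15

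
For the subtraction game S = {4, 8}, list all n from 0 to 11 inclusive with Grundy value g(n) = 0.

0, 1, 2, 3

Build the Grundy sequence with g(k) = mex{g(k−s) : s ∈ {4, 8}, s ≤ k}:
k:     0  1  2  3  4  5  6  7  8  9 10 11
g(k):  0  0  0  0  1  1  1  1  2  2  2  2
The P-positions (g = 0) in 0..11 are 0, 1, 2, 3.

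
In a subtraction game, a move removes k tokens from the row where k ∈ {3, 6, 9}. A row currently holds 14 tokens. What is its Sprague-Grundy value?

0

Grundy values for subtraction set {3, 6, 9}:
g(0) = mex{} = 0
g(1) = mex{} = 0
g(2) = mex{} = 0
g(3) = mex{0} = 1
g(4) = mex{0} = 1
g(5) = mex{0} = 1
g(6) = mex{0,1} = 2
g(7) = mex{0,1} = 2
g(8) = mex{0,1} = 2
g(9) = mex{0,1,2} = 3
g(10) = mex{0,1,2} = 3
g(11) = mex{0,1,2} = 3
g(12) = mex{1,2,3} = 0
g(13) = mex{1,2,3} = 0
g(14) = mex{1,2,3} = 0
So g(14) = 0.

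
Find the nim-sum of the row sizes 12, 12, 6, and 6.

Compute the nim-sum pairwise:
12 ^ 12 = 0
0 ^ 6 = 6
6 ^ 6 = 0

0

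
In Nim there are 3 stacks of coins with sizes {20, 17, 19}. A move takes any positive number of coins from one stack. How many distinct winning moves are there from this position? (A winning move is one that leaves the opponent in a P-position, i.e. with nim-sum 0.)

Nim-sum: 20 ⊕ 17 ⊕ 19 = 22.
The overall nim-sum is X = 22. A stack of size p has a winning move iff p XOR X < p (reduce it to p XOR X).
  20: 20 XOR 22 = 2 < 20 — winning move (to 2).
  17: 17 XOR 22 = 7 < 17 — winning move (to 7).
  19: 19 XOR 22 = 5 < 19 — winning move (to 5).
That gives 3 winning moves.

3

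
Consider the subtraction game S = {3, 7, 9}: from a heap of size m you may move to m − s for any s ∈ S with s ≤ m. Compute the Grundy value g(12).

0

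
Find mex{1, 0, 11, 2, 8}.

3

The values 0, 1, 2 are all present; 3 is the first non-negative integer missing from the set.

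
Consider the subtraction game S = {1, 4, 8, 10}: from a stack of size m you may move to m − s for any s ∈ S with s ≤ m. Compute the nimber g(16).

Build the Grundy sequence with g(k) = mex{g(k−s) : s ∈ {1, 4, 8, 10}, s ≤ k}:
k:     0  1  2  3  4  5  6  7  8  9 10 11 12 13 14 15 16
g(k):  0  1  0  1  2  0  1  0  1  2  3  2  3  4  0  1  0
So g(16) = 0.

0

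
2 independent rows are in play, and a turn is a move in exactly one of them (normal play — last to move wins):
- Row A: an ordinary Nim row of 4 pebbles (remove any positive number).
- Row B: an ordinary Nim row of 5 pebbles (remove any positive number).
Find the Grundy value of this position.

Row A is a plain Nim row of size 4, so its Grundy value is 4.
Row B is a plain Nim row of size 5, so its Grundy value is 5.
The value of a disjunctive sum is the nim-sum of the parts.
Combined value = 4 ⊕ 5 = 1.

1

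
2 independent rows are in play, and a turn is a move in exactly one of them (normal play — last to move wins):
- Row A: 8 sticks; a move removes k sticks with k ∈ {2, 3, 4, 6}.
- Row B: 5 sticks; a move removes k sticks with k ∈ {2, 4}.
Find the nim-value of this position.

For row A, compute g(0), g(1), … with moves {2, 3, 4, 6}:
k:     0  1  2  3  4  5  6  7  8
g(k):  0  0  1  1  2  2  3  3  0
So g(8) = 0.
Build the Grundy sequence for row B with g(k) = mex{g(k−s) : s ∈ {2, 4}, s ≤ k}:
g(0) = mex{} = 0
g(1) = mex{} = 0
g(2) = mex{0} = 1
g(3) = mex{0} = 1
g(4) = mex{0,1} = 2
g(5) = mex{0,1} = 2
So g(5) = 2.
By the Sprague-Grundy theorem, the Grundy value of a sum of independent games is the XOR of the component values.
Combined value = 0 XOR 2 = 2.

2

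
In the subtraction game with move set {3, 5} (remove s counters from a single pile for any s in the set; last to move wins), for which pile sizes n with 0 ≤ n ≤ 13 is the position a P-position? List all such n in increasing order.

Build the Grundy sequence with g(k) = mex{g(k−s) : s ∈ {3, 5}, s ≤ k}:
g(0) = mex{} = 0
g(1) = mex{} = 0
g(2) = mex{} = 0
g(3) = mex{0} = 1
g(4) = mex{0} = 1
g(5) = mex{0} = 1
g(6) = mex{0,1} = 2
g(7) = mex{0,1} = 2
g(8) = mex{1} = 0
g(9) = mex{1,2} = 0
g(10) = mex{1,2} = 0
g(11) = mex{0,2} = 1
g(12) = mex{0,2} = 1
g(13) = mex{0} = 1
The P-positions (g = 0) in 0..13 are 0, 1, 2, 8, 9, 10.

0, 1, 2, 8, 9, 10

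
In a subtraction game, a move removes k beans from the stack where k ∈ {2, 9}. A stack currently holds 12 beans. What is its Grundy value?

0

Grundy values for subtraction set {2, 9}:
g(0) = mex{} = 0
g(1) = mex{} = 0
g(2) = mex{0} = 1
g(3) = mex{0} = 1
g(4) = mex{1} = 0
g(5) = mex{1} = 0
g(6) = mex{0} = 1
g(7) = mex{0} = 1
g(8) = mex{1} = 0
g(9) = mex{0,1} = 2
g(10) = mex{0} = 1
g(11) = mex{1,2} = 0
g(12) = mex{1} = 0
So g(12) = 0.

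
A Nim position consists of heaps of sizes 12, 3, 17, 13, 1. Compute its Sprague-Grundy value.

Nim-sum: 12 XOR 3 XOR 17 XOR 13 XOR 1 = 18.

18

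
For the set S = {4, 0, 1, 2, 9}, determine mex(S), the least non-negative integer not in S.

3

The values 0, 1, 2 are all present; 3 is the first non-negative integer missing from the set.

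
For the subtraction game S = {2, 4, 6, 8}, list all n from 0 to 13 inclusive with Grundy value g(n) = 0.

Compute g(0), g(1), … for moves {2, 4, 6, 8}:
k:     0  1  2  3  4  5  6  7  8  9 10 11 12 13
g(k):  0  0  1  1  2  2  3  3  4  4  0  0  1  1
The P-positions (g = 0) in 0..13 are 0, 1, 10, 11.

0, 1, 10, 11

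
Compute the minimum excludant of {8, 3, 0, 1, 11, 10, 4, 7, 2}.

5

The values 0, 1, 2, 3, 4 are all present; 5 is the first non-negative integer missing from the set.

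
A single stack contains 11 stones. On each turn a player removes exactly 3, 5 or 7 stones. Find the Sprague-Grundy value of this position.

0

Compute g(0), g(1), … for moves {3, 5, 7}:
k:     0  1  2  3  4  5  6  7  8  9 10 11
g(k):  0  0  0  1  1  1  2  2  2  3  0  0
So g(11) = 0.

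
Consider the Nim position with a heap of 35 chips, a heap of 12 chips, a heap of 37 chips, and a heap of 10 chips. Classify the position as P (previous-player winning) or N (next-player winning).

P-position

Compute the nim-sum pairwise:
35 ⊕ 12 = 47
47 ⊕ 37 = 10
10 ⊕ 10 = 0
The nim-sum is 0, so this is a P-position: the player to move is in a losing position under optimal play.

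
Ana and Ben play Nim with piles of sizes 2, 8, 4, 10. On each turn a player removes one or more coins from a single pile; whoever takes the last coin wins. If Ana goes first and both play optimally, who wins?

Ana wins

Compute the nim-sum pairwise:
2 ^ 8 = 10
10 ^ 4 = 14
14 ^ 10 = 4
The nim-sum is 4 ≠ 0, so this is an N-position: the player to move can win; Ana has a winning move.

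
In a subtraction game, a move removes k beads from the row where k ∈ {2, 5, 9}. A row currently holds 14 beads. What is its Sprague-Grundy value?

0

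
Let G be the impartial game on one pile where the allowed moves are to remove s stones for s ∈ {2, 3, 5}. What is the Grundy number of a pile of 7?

0

Grundy values for subtraction set {2, 3, 5}:
g(0) = mex{} = 0
g(1) = mex{} = 0
g(2) = mex{0} = 1
g(3) = mex{0} = 1
g(4) = mex{0,1} = 2
g(5) = mex{0,1} = 2
g(6) = mex{0,1,2} = 3
g(7) = mex{1,2} = 0
So g(7) = 0.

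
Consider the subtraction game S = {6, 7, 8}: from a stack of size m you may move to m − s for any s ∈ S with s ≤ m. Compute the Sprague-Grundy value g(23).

1

Compute g(0), g(1), … for moves {6, 7, 8}:
k:     0  1  2  3  4  5  6  7  8  9 10 11 12 13 14 15 16 17 18 19 20 21 22 23
g(k):  0  0  0  0  0  0  1  1  1  1  1  1  2  2  0  0  0  0  0  0  1  1  1  1
So g(23) = 1.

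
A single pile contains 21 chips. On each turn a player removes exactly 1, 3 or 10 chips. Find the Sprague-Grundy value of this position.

Build the Grundy sequence with g(k) = mex{g(k−s) : s ∈ {1, 3, 10}, s ≤ k}:
k:     0  1  2  3  4  5  6  7  8  9 10 11 12 13 14 15 16 17 18 19 20 21
g(k):  0  1  0  1  0  1  0  1  0  1  2  3  2  0  1  0  1  0  1  0  1  0
So g(21) = 0.

0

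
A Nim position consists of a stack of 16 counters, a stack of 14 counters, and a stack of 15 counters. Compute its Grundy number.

17

Nim-sum: 16 ^ 14 ^ 15 = 17.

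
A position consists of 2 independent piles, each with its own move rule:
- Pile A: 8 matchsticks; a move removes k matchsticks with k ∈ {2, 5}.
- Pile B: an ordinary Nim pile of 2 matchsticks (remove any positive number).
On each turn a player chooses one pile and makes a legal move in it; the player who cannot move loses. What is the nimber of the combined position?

2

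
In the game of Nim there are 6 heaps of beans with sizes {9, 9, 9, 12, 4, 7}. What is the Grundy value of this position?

Compute the nim-sum pairwise:
9 ^ 9 = 0
0 ^ 9 = 9
9 ^ 12 = 5
5 ^ 4 = 1
1 ^ 7 = 6

6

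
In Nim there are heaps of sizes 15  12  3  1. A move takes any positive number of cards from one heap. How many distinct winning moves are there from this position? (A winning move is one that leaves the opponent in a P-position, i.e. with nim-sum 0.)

3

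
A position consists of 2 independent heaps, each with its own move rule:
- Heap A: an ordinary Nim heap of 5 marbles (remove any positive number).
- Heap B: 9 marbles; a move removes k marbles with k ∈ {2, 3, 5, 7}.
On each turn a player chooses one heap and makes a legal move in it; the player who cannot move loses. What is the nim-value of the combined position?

5

Heap A is a plain Nim heap of size 5, so its Grundy value is 5.
Build the Grundy sequence for heap B with g(k) = mex{g(k−s) : s ∈ {2, 3, 5, 7}, s ≤ k}:
g(0) = mex{} = 0
g(1) = mex{} = 0
g(2) = mex{0} = 1
g(3) = mex{0} = 1
g(4) = mex{0,1} = 2
g(5) = mex{0,1} = 2
g(6) = mex{0,1,2} = 3
g(7) = mex{0,1,2} = 3
g(8) = mex{0,1,2,3} = 4
g(9) = mex{1,2,3} = 0
So g(9) = 0.
The value of a disjunctive sum is the nim-sum of the parts.
Combined value = 5 XOR 0 = 5.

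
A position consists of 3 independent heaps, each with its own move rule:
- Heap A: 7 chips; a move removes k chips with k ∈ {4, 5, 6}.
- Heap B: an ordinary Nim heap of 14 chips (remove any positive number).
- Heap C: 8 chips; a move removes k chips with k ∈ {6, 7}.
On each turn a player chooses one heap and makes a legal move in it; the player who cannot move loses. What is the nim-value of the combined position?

14

Build the Grundy sequence for heap A with g(k) = mex{g(k−s) : s ∈ {4, 5, 6}, s ≤ k}:
g(0) = mex{} = 0
g(1) = mex{} = 0
g(2) = mex{} = 0
g(3) = mex{} = 0
g(4) = mex{0} = 1
g(5) = mex{0} = 1
g(6) = mex{0} = 1
g(7) = mex{0} = 1
So g(7) = 1.
Heap B is a plain Nim heap of size 14, so its Grundy value is 14.
For heap C, compute g(0), g(1), … with moves {6, 7}:
k:     0  1  2  3  4  5  6  7  8
g(k):  0  0  0  0  0  0  1  1  1
So g(8) = 1.
The value of a disjunctive sum is the nim-sum of the parts.
Combined value = 1 ⊕ 14 ⊕ 1 = 14.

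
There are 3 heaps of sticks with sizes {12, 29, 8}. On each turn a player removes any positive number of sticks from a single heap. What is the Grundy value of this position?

Write each in binary and XOR column by column:
  01100  (12)
  11101  (29)
  01000  (8)
  -----
  11001  (25)

25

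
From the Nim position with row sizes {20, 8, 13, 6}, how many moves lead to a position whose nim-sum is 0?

1

Compute the nim-sum pairwise:
20 ⊕ 8 = 28
28 ⊕ 13 = 17
17 ⊕ 6 = 23
The overall nim-sum is X = 23. A row of size p has a winning move iff p XOR X < p (reduce it to p XOR X).
  20: 20 XOR 23 = 3 < 20 — winning move (to 3).
  8: 8 XOR 23 = 31 ≥ 8 — no move.
  13: 13 XOR 23 = 26 ≥ 13 — no move.
  6: 6 XOR 23 = 17 ≥ 6 — no move.
That gives 1 winning move.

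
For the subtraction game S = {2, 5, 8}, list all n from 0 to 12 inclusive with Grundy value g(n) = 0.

0, 1, 4, 7, 10, 11

Build the Grundy sequence with g(k) = mex{g(k−s) : s ∈ {2, 5, 8}, s ≤ k}:
k:     0  1  2  3  4  5  6  7  8  9 10 11 12
g(k):  0  0  1  1  0  2  1  0  2  1  0  0  1
The P-positions (g = 0) in 0..12 are 0, 1, 4, 7, 10, 11.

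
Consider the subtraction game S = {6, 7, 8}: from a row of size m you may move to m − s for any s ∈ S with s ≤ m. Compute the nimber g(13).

2

Compute g(0), g(1), … for moves {6, 7, 8}:
k:     0  1  2  3  4  5  6  7  8  9 10 11 12 13
g(k):  0  0  0  0  0  0  1  1  1  1  1  1  2  2
So g(13) = 2.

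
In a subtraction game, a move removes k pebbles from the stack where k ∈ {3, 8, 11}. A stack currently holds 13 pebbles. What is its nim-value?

2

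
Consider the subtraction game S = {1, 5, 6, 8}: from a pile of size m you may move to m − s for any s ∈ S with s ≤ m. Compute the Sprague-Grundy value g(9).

Grundy values for subtraction set {1, 5, 6, 8}:
g(0) = mex{} = 0
g(1) = mex{0} = 1
g(2) = mex{1} = 0
g(3) = mex{0} = 1
g(4) = mex{1} = 0
g(5) = mex{0} = 1
g(6) = mex{0,1} = 2
g(7) = mex{0,1,2} = 3
g(8) = mex{0,1,3} = 2
g(9) = mex{0,1,2} = 3
So g(9) = 3.

3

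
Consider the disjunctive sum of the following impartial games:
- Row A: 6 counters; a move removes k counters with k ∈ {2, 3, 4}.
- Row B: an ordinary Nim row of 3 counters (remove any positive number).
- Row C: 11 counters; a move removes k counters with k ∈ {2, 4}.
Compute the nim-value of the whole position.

1

Grundy values for row A (subtraction set {2, 3, 4}):
g(0) = mex{} = 0
g(1) = mex{} = 0
g(2) = mex{0} = 1
g(3) = mex{0} = 1
g(4) = mex{0,1} = 2
g(5) = mex{0,1} = 2
g(6) = mex{1,2} = 0
So g(6) = 0.
Row B is a plain Nim row of size 3, so its Grundy value is 3.
Build the Grundy sequence for row C with g(k) = mex{g(k−s) : s ∈ {2, 4}, s ≤ k}:
k:     0  1  2  3  4  5  6  7  8  9 10 11
g(k):  0  0  1  1  2  2  0  0  1  1  2  2
So g(11) = 2.
By the Sprague-Grundy theorem, the Grundy value of a sum of independent games is the XOR of the component values.
Combined value = 0 ⊕ 3 ⊕ 2 = 1.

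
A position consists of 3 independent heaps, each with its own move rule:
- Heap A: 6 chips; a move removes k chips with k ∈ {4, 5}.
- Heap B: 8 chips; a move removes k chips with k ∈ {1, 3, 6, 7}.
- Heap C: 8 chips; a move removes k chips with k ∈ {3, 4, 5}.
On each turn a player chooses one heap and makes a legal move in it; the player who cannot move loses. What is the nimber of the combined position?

Build the Grundy sequence for heap A with g(k) = mex{g(k−s) : s ∈ {4, 5}, s ≤ k}:
k:     0  1  2  3  4  5  6
g(k):  0  0  0  0  1  1  1
So g(6) = 1.
For heap B, compute g(0), g(1), … with moves {1, 3, 6, 7}:
g(0) = mex{} = 0
g(1) = mex{0} = 1
g(2) = mex{1} = 0
g(3) = mex{0} = 1
g(4) = mex{1} = 0
g(5) = mex{0} = 1
g(6) = mex{0,1} = 2
g(7) = mex{0,1,2} = 3
g(8) = mex{0,1,3} = 2
So g(8) = 2.
For heap C, compute g(0), g(1), … with moves {3, 4, 5}:
k:     0  1  2  3  4  5  6  7  8
g(k):  0  0  0  1  1  1  2  2  0
So g(8) = 0.
The value of a disjunctive sum is the nim-sum of the parts.
Combined value = 1 XOR 2 XOR 0 = 3.

3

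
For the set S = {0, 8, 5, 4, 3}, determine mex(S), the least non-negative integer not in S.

0 is in the set but 1 is not, so the mex is 1.

1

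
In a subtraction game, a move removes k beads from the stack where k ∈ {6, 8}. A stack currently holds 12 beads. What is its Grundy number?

2

Grundy values for subtraction set {6, 8}:
k:     0  1  2  3  4  5  6  7  8  9 10 11 12
g(k):  0  0  0  0  0  0  1  1  1  1  1  1  2
So g(12) = 2.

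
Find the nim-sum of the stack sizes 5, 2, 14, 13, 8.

Write each in binary and XOR column by column:
  0101  (5)
  0010  (2)
  1110  (14)
  1101  (13)
  1000  (8)
  ----
  1100  (12)

12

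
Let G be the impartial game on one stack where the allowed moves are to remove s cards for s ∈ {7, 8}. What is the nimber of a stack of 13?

1

Build the Grundy sequence with g(k) = mex{g(k−s) : s ∈ {7, 8}, s ≤ k}:
k:     0  1  2  3  4  5  6  7  8  9 10 11 12 13
g(k):  0  0  0  0  0  0  0  1  1  1  1  1  1  1
So g(13) = 1.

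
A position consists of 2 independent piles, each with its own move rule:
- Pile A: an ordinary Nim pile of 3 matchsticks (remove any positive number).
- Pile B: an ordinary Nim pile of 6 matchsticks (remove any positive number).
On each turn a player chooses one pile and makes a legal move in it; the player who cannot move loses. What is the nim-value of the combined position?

5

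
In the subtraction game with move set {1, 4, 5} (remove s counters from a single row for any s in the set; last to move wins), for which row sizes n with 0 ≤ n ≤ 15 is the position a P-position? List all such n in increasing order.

0, 2, 8, 10

Compute g(0), g(1), … for moves {1, 4, 5}:
k:     0  1  2  3  4  5  6  7  8  9 10 11 12 13 14 15
g(k):  0  1  0  1  2  3  2  3  0  1  0  1  2  3  2  3
The P-positions (g = 0) in 0..15 are 0, 2, 8, 10.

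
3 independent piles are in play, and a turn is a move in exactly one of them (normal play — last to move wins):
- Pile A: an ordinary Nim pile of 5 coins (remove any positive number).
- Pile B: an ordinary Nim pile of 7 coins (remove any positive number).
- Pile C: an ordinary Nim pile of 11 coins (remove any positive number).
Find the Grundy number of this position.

9

Pile A is a plain Nim pile of size 5, so its Grundy value is 5.
Pile B is a plain Nim pile of size 7, so its Grundy value is 7.
Pile C is a plain Nim pile of size 11, so its Grundy value is 11.
The value of a disjunctive sum is the nim-sum of the parts.
Combined value = 5 ⊕ 7 ⊕ 11 = 9.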